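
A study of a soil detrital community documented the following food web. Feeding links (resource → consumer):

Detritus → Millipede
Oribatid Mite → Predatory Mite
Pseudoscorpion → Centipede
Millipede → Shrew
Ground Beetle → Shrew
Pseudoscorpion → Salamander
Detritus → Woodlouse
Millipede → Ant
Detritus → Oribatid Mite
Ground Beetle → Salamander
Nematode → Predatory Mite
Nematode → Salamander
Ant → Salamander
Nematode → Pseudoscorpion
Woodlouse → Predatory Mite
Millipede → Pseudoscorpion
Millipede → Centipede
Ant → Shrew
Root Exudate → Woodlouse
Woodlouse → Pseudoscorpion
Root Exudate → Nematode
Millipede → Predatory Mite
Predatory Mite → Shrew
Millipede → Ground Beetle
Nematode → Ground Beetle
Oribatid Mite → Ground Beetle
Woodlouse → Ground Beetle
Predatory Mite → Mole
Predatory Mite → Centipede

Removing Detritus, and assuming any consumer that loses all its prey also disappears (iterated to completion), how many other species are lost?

Remove Detritus.
Round 1: Millipede (all prey gone), Oribatid Mite (all prey gone) → extinct.
Round 2: Ant (all prey gone) → extinct.
No further losses. Total secondary extinctions: 3.

3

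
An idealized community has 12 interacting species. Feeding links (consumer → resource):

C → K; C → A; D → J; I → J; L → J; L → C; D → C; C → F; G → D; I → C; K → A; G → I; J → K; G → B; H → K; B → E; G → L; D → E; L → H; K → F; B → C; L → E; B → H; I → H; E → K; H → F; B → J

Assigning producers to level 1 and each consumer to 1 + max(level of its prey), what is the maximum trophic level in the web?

Producers (level 1): F, A.
F → K → J → L → G gives G level 5.
No species has a prey at level 5, so no species reaches level 6.

5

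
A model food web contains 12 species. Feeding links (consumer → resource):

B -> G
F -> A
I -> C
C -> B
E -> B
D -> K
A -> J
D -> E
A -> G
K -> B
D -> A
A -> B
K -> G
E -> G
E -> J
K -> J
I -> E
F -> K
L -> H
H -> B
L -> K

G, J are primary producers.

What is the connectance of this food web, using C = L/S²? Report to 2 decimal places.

C = 0.15

The web has S = 12 species and L = 21 feeding links.
C = L / S² = 21 / 144 = 0.1458 ≈ 0.15.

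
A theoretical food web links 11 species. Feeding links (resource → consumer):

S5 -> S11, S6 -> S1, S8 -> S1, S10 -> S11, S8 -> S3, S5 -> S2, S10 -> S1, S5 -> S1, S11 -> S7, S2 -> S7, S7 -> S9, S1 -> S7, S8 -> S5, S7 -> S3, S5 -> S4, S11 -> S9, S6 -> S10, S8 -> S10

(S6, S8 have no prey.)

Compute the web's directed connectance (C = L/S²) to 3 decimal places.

The web has S = 11 species and L = 18 feeding links.
C = L / S² = 18 / 121 = 0.1488 ≈ 0.149.

C = 0.149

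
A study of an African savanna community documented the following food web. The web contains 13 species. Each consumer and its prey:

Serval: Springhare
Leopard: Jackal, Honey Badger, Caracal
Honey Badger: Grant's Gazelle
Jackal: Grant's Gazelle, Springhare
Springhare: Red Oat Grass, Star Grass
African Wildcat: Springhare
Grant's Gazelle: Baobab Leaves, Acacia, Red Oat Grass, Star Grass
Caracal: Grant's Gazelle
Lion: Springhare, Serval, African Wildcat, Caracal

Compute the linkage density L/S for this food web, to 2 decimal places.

There are L = 19 links among S = 13 species.
L/S = 19/13 = 1.4615 ≈ 1.46.

L/S = 1.46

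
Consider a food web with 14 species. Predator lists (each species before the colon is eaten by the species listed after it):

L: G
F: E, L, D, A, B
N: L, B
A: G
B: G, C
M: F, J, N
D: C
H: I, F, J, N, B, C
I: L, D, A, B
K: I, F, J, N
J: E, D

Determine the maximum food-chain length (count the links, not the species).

3 links

One longest chain: K → I → L → G.
It has 4 species and 3 links.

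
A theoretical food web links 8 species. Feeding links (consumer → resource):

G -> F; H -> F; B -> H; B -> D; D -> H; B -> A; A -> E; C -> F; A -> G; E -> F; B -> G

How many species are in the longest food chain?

One longest chain: F → G → A → B.
It has 4 species and 3 links.

4 species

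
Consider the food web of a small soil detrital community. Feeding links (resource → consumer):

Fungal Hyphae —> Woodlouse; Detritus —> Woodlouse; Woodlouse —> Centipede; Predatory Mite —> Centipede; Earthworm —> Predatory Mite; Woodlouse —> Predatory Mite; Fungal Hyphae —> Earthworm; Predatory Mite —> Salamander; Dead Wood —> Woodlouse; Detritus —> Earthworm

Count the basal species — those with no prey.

Basal species (no prey listed): Fungal Hyphae, Dead Wood, Detritus.
Count: 3.

3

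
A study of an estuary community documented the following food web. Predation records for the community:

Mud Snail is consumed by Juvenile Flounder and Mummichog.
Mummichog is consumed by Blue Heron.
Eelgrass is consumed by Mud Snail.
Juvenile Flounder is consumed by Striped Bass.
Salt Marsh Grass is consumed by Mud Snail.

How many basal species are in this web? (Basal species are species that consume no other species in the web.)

Basal species (no prey listed): Eelgrass, Salt Marsh Grass.
Count: 2.

2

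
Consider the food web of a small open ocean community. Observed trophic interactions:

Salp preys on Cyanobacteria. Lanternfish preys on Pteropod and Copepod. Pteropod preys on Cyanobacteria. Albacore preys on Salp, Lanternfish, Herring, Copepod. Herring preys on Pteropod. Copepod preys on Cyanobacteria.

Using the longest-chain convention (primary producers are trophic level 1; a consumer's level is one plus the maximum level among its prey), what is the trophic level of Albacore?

Trophic level 4

Cyanobacteria is a producer → level 1.
Pteropod eats Cyanobacteria → level 2.
Herring eats Pteropod → level 3.
Albacore eats Herring (level 3); other prey at levels: Copepod 2, Salp 2, Lanternfish 3 → level 4.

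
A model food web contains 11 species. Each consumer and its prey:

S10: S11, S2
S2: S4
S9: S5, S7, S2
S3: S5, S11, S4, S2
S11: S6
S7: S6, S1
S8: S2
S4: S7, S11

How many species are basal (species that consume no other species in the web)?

3

Basal species (no prey listed): S5, S6, S1.
Count: 3.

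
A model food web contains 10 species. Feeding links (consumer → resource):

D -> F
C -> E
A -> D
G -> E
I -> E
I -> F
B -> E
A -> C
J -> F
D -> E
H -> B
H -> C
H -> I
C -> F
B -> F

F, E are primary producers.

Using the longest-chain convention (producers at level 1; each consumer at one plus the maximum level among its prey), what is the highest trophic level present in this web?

3

Producers (level 1): F, E.
F → C → A gives A level 3.
No species has a prey at level 3, so no species reaches level 4.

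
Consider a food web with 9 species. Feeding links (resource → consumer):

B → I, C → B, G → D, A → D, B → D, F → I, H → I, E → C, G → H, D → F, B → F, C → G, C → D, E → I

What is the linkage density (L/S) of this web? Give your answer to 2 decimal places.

There are L = 14 links among S = 9 species.
L/S = 14/9 = 1.5556 ≈ 1.56.

L/S = 1.56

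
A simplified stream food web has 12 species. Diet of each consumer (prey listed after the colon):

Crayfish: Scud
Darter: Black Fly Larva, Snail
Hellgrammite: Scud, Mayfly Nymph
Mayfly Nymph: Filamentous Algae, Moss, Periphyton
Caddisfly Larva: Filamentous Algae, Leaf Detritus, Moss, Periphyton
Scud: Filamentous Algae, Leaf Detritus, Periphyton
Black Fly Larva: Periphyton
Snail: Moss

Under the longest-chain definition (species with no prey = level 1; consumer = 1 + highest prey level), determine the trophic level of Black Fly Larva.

Trophic level 2

Periphyton has no prey (basal) → level 1.
Black Fly Larva eats Periphyton → level 2.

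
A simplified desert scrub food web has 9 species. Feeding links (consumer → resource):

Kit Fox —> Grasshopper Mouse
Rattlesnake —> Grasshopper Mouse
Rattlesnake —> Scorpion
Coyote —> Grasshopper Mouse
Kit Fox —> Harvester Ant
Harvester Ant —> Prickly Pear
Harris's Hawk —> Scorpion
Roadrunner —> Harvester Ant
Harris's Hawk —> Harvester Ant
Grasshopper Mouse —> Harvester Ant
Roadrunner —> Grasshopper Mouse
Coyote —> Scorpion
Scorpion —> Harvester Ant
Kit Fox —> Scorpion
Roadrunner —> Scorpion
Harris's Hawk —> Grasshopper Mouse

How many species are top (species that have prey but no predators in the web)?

Top species (has prey, but nothing eats it): Roadrunner, Coyote, Kit Fox, Harris's Hawk, Rattlesnake.
Count: 5.

5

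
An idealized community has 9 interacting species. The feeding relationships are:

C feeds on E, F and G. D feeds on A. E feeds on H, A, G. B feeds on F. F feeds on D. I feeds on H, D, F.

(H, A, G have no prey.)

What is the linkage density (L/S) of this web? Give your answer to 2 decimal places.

L/S = 1.33

There are L = 12 links among S = 9 species.
L/S = 12/9 = 1.3333 ≈ 1.33.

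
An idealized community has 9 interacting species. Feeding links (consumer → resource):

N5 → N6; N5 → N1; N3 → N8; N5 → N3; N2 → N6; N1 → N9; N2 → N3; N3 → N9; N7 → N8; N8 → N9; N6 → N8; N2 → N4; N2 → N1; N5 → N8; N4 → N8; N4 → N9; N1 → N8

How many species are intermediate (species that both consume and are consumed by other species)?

Intermediate species (has both prey and predators): N8, N6, N1, N3, N4.
Count: 5.

5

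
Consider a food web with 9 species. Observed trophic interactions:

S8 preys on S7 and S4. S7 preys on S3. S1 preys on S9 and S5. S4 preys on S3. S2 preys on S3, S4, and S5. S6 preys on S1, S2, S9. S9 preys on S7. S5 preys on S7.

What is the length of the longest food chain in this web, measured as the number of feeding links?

4 links

One longest chain: S3 → S7 → S5 → S2 → S6.
It has 5 species and 4 links.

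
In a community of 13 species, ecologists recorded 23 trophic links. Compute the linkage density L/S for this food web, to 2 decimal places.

There are L = 23 links among S = 13 species.
L/S = 23/13 = 1.7692 ≈ 1.77.

L/S = 1.77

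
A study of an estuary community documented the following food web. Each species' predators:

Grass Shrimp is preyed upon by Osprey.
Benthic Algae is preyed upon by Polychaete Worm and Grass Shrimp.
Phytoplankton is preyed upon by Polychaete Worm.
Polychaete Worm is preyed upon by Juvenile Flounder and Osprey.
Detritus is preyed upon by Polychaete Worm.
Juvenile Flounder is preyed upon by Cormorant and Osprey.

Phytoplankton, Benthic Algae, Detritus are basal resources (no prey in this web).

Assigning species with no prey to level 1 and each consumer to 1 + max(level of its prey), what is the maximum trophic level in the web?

4

Basal resources (level 1): Phytoplankton, Benthic Algae, Detritus.
Phytoplankton → Polychaete Worm → Juvenile Flounder → Osprey gives Osprey level 4.
No species has a prey at level 4, so no species reaches level 5.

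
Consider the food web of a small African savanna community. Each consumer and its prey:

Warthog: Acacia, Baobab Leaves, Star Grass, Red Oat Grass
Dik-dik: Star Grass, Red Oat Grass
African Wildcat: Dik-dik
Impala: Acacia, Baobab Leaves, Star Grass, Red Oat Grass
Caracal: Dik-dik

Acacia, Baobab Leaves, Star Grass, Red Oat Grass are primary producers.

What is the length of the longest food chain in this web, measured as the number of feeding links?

2 links

One longest chain: Star Grass → Dik-dik → African Wildcat.
It has 3 species and 2 links.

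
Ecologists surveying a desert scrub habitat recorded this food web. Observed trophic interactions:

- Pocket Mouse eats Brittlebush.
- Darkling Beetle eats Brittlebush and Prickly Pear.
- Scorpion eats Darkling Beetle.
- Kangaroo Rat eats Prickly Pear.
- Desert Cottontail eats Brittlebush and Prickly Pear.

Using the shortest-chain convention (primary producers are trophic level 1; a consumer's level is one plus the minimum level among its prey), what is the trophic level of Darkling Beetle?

Trophic level 2

Brittlebush is a producer → level 1.
Darkling Beetle eats Brittlebush → level 2.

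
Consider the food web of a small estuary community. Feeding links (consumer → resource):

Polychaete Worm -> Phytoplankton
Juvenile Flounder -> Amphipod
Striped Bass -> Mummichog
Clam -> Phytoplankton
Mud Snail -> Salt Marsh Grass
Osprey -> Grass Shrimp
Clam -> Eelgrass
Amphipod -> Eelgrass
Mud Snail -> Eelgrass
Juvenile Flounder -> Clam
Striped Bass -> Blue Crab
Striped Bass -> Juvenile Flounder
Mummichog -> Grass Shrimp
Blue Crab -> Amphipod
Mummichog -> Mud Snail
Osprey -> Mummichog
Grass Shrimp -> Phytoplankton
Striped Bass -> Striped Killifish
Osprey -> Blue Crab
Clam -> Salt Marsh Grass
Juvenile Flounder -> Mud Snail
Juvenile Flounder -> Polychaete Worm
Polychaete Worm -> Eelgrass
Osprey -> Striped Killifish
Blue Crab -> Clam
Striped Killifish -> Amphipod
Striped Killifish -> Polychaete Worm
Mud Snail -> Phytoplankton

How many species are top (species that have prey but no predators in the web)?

2

Top species (has prey, but nothing eats it): Striped Bass, Osprey.
Count: 2.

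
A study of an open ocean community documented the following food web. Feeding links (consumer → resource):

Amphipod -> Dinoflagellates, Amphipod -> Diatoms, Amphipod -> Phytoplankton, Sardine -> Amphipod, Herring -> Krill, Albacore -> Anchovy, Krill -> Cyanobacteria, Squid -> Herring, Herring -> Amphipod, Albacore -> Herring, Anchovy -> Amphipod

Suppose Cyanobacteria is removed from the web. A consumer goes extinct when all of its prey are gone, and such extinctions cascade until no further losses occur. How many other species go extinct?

1

Remove Cyanobacteria.
Round 1: Krill (all prey gone) → extinct.
No further losses. Total secondary extinctions: 1.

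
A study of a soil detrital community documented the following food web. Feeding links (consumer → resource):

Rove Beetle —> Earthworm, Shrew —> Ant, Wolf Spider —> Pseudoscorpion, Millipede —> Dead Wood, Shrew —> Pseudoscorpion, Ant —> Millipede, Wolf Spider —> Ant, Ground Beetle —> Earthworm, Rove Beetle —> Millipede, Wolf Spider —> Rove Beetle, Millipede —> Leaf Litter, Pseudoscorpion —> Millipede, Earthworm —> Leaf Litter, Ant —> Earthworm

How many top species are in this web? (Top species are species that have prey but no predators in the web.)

3

Top species (has prey, but nothing eats it): Ground Beetle, Wolf Spider, Shrew.
Count: 3.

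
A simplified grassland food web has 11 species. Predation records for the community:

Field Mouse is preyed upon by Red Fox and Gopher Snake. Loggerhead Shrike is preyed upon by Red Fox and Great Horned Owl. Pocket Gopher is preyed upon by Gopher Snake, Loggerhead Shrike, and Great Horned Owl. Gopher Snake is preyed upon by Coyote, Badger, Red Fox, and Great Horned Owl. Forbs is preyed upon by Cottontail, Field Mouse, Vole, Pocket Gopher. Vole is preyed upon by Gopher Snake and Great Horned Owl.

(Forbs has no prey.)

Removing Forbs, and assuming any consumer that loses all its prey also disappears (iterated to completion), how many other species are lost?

Remove Forbs.
Round 1: Pocket Gopher (all prey gone), Vole (all prey gone), Field Mouse (all prey gone), Cottontail (all prey gone) → extinct.
Round 2: Gopher Snake (all prey gone), Loggerhead Shrike (all prey gone) → extinct.
Round 3: Coyote (all prey gone), Great Horned Owl (all prey gone), Badger (all prey gone), Red Fox (all prey gone) → extinct.
No further losses. Total secondary extinctions: 10.

10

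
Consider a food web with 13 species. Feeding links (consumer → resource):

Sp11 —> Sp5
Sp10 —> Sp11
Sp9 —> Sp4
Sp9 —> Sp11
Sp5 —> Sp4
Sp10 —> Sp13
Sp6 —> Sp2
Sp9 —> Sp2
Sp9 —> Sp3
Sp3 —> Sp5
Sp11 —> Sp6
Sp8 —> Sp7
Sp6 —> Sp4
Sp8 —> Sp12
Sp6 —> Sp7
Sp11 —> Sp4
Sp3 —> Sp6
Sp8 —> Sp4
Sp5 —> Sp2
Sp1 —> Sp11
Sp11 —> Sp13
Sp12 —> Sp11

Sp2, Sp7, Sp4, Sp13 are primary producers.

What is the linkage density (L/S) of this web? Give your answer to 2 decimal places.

L/S = 1.69

There are L = 22 links among S = 13 species.
L/S = 22/13 = 1.6923 ≈ 1.69.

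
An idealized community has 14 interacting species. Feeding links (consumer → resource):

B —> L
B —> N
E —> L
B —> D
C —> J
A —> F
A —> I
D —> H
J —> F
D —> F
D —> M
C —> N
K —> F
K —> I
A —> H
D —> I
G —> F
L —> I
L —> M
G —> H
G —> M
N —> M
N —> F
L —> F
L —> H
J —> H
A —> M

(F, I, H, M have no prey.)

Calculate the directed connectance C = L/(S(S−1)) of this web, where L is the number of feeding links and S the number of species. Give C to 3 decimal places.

C = 0.148

The web has S = 14 species and L = 27 feeding links.
C = L / (S(S−1)) = 27 / 182 = 0.1484 ≈ 0.148.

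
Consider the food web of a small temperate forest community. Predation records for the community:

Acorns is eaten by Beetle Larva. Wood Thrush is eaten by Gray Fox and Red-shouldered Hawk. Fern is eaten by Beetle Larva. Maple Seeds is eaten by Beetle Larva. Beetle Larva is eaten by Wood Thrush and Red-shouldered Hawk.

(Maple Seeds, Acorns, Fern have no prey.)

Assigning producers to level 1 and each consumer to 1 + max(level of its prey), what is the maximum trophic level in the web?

4

Producers (level 1): Maple Seeds, Acorns, Fern.
Maple Seeds → Beetle Larva → Wood Thrush → Red-shouldered Hawk gives Red-shouldered Hawk level 4.
No species has a prey at level 4, so no species reaches level 5.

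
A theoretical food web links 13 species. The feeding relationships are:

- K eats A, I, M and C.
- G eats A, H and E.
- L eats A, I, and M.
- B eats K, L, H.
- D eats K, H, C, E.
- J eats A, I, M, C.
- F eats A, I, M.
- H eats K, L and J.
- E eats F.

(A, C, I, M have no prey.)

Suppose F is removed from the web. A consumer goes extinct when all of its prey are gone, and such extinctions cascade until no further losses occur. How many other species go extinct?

1

Remove F.
Round 1: E (all prey gone) → extinct.
No further losses. Total secondary extinctions: 1.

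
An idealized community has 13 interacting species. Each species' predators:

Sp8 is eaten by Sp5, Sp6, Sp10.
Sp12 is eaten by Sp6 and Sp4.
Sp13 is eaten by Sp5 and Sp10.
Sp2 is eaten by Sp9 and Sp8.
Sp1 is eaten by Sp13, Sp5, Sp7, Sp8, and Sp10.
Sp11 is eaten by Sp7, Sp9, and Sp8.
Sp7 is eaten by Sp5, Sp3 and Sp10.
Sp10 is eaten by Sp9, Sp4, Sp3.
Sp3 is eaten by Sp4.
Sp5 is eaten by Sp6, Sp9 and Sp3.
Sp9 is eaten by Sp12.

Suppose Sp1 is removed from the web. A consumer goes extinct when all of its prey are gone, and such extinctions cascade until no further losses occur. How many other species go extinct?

Remove Sp1.
Round 1: Sp13 (all prey gone) → extinct.
No further losses. Total secondary extinctions: 1.

1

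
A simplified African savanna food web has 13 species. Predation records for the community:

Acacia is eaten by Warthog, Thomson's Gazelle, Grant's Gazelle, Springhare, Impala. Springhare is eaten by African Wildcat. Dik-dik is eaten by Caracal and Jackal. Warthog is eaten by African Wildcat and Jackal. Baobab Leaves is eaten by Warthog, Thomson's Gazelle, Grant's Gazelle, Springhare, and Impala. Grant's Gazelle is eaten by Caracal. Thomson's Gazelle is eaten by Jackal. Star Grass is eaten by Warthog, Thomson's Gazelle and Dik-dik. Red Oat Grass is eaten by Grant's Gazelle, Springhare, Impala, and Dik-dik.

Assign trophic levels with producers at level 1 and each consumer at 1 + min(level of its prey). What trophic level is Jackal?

Trophic level 3

Acacia is a producer → level 1.
Thomson's Gazelle eats Acacia → level 2.
Jackal eats Thomson's Gazelle → level 3.
No prey of Jackal is below level 2, so 3 is the minimum.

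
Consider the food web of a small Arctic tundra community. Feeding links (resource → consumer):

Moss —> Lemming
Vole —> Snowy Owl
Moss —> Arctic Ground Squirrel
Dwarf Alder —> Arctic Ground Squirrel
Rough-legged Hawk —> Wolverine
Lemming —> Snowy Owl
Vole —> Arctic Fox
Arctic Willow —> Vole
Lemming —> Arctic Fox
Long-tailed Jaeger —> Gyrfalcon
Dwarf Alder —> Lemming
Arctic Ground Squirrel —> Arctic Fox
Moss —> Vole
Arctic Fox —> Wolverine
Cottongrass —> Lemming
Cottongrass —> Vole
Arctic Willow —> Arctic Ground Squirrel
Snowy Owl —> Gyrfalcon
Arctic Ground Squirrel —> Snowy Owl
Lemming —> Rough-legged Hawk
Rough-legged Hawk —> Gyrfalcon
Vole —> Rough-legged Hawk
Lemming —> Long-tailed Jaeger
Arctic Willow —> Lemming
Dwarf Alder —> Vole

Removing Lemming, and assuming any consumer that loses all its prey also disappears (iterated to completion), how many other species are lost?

Remove Lemming.
Round 1: Long-tailed Jaeger (all prey gone) → extinct.
No further losses. Total secondary extinctions: 1.

1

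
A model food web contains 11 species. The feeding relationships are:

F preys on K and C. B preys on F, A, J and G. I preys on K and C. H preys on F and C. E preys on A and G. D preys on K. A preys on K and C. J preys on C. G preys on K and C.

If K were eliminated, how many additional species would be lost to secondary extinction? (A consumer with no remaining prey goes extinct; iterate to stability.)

Remove K.
Round 1: D (all prey gone) → extinct.
No further losses. Total secondary extinctions: 1.

1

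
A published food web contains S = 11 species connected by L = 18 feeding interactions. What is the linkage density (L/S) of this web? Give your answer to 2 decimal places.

There are L = 18 links among S = 11 species.
L/S = 18/11 = 1.6364 ≈ 1.64.

L/S = 1.64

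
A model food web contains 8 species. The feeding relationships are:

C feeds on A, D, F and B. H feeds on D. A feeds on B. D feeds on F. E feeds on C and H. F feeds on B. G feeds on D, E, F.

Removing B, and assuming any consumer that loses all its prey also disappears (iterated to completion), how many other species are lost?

7

Remove B.
Round 1: F (all prey gone), A (all prey gone) → extinct.
Round 2: D (all prey gone) → extinct.
Round 3: H (all prey gone), C (all prey gone) → extinct.
Round 4: E (all prey gone) → extinct.
Round 5: G (all prey gone) → extinct.
No further losses. Total secondary extinctions: 7.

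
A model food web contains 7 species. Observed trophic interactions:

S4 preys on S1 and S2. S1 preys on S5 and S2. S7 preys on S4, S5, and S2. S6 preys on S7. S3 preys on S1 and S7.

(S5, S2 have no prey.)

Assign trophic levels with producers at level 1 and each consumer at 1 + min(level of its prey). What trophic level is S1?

Trophic level 2

S5 is a producer → level 1.
S1 eats S5 → level 2.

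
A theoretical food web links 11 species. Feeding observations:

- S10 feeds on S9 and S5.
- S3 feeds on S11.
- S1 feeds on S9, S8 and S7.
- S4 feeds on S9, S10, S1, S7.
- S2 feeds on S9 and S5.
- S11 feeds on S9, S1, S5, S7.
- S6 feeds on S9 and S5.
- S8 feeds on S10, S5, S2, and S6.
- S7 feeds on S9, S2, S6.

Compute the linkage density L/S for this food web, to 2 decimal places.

There are L = 25 links among S = 11 species.
L/S = 25/11 = 2.2727 ≈ 2.27.

L/S = 2.27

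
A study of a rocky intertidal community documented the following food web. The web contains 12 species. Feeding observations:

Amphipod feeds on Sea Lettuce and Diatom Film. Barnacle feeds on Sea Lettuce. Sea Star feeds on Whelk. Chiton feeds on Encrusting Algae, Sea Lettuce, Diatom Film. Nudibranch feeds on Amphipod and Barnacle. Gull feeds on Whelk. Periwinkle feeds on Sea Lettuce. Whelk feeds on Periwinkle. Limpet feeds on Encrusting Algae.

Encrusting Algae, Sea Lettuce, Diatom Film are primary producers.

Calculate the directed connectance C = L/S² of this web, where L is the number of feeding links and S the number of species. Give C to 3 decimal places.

The web has S = 12 species and L = 13 feeding links.
C = L / S² = 13 / 144 = 0.0903 ≈ 0.090.

C = 0.090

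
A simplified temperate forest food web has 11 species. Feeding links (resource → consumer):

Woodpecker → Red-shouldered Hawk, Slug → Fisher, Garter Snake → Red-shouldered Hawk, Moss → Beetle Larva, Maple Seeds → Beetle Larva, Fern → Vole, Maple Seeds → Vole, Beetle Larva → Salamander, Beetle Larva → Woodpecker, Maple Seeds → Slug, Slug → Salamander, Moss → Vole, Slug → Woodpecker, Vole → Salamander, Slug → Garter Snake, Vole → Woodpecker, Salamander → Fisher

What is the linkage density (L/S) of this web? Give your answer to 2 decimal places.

L/S = 1.55

There are L = 17 links among S = 11 species.
L/S = 17/11 = 1.5455 ≈ 1.55.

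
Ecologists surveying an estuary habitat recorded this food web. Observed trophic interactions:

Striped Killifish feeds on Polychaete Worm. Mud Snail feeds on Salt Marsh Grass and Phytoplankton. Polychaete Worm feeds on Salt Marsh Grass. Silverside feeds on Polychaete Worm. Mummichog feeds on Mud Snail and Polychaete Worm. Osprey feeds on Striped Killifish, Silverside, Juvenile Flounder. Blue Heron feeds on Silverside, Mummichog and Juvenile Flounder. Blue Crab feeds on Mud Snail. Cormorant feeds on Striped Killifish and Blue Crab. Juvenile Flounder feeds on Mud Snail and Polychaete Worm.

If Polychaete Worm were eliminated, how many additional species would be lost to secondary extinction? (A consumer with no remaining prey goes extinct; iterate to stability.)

2

Remove Polychaete Worm.
Round 1: Striped Killifish (all prey gone), Silverside (all prey gone) → extinct.
No further losses. Total secondary extinctions: 2.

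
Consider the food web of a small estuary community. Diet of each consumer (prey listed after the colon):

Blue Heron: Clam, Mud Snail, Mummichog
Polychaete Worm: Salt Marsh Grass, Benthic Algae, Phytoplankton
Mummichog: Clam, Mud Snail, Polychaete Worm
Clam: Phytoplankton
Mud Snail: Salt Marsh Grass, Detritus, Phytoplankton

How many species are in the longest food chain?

One longest chain: Phytoplankton → Clam → Mummichog → Blue Heron.
It has 4 species and 3 links.

4 species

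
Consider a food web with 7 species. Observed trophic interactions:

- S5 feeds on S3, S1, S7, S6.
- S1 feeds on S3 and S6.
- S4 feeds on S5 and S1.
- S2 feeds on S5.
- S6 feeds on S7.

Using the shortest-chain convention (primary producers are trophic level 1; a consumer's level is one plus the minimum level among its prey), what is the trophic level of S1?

S3 is a producer → level 1.
S1 eats S3 → level 2.

Trophic level 2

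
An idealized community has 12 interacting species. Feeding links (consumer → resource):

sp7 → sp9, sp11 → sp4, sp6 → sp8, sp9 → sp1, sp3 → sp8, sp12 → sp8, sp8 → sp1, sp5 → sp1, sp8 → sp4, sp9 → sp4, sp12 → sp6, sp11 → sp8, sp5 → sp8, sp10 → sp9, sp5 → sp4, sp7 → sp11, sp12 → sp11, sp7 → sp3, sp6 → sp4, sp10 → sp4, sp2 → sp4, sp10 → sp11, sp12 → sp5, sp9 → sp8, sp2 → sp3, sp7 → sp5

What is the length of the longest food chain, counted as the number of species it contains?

4 species

One longest chain: sp4 → sp8 → sp6 → sp12.
It has 4 species and 3 links.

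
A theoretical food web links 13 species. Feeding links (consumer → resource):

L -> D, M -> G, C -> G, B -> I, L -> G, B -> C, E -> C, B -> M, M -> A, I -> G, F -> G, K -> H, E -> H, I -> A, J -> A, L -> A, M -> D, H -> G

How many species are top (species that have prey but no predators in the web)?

6

Top species (has prey, but nothing eats it): J, F, L, E, B, K.
Count: 6.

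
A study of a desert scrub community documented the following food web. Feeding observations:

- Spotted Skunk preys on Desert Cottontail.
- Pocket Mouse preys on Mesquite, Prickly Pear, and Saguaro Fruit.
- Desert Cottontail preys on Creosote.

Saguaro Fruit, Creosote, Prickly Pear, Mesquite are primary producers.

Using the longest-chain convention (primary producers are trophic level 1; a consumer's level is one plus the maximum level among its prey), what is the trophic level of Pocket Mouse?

Saguaro Fruit is a producer → level 1.
Pocket Mouse eats Saguaro Fruit (level 1); other prey at levels: Prickly Pear 1, Mesquite 1 → level 2.

Trophic level 2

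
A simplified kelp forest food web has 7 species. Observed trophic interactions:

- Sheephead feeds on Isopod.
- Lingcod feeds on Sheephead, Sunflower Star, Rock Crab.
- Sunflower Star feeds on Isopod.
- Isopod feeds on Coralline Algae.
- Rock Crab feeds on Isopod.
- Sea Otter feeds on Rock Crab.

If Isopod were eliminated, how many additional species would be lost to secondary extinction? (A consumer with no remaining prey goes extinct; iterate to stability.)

Remove Isopod.
Round 1: Sheephead (all prey gone), Sunflower Star (all prey gone), Rock Crab (all prey gone) → extinct.
Round 2: Lingcod (all prey gone), Sea Otter (all prey gone) → extinct.
No further losses. Total secondary extinctions: 5.

5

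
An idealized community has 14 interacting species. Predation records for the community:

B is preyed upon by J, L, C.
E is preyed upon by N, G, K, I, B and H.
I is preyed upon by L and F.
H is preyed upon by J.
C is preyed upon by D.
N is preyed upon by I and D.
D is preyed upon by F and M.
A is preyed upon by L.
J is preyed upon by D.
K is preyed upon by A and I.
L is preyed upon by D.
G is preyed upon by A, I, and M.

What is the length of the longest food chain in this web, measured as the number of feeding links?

One longest chain: E → G → I → L → D → M.
It has 6 species and 5 links.

5 links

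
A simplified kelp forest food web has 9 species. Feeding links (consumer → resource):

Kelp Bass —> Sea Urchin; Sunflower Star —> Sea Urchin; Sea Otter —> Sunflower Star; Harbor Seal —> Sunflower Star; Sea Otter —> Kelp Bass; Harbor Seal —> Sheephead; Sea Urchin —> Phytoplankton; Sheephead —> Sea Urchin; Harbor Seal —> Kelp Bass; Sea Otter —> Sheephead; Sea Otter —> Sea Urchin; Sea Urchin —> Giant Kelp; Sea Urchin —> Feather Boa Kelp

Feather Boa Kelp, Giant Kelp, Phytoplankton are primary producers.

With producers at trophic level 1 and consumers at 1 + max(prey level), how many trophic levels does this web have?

4

Producers (level 1): Feather Boa Kelp, Giant Kelp, Phytoplankton.
Feather Boa Kelp → Sea Urchin → Sheephead → Harbor Seal gives Harbor Seal level 4.
No species has a prey at level 4, so no species reaches level 5.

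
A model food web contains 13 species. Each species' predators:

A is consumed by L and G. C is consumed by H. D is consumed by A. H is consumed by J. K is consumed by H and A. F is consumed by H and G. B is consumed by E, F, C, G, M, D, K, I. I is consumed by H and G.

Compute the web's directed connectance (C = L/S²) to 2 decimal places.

The web has S = 13 species and L = 19 feeding links.
C = L / S² = 19 / 169 = 0.1124 ≈ 0.11.

C = 0.11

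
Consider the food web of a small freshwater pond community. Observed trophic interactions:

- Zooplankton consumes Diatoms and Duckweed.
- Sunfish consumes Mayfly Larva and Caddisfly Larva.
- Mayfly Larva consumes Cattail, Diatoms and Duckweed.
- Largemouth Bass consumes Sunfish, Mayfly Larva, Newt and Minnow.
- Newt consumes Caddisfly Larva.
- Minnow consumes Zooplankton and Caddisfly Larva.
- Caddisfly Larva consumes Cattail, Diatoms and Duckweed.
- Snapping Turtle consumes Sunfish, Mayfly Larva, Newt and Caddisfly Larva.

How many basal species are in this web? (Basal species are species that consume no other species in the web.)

3

Basal species (no prey listed): Duckweed, Diatoms, Cattail.
Count: 3.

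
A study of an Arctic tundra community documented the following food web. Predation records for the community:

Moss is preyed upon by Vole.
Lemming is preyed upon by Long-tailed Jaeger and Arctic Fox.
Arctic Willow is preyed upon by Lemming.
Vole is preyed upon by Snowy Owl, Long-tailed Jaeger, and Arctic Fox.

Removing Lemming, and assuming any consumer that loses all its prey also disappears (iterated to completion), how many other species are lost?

0

Remove Lemming.
Every predator of it retains at least one other prey: Long-tailed Jaeger still has Vole; Arctic Fox still has Vole.
No consumer loses all prey, so no secondary extinctions occur.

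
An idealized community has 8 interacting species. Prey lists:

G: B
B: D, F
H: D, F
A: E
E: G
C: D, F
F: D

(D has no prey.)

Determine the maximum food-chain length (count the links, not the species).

One longest chain: D → F → B → G → E → A.
It has 6 species and 5 links.

5 links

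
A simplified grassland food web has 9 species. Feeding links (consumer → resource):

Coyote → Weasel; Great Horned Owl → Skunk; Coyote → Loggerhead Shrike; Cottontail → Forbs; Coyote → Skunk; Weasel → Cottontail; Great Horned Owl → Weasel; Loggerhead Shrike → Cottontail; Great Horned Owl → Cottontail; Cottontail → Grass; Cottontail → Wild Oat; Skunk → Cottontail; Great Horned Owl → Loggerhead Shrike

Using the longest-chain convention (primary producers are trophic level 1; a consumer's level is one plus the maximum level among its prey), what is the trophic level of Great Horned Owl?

Wild Oat is a producer → level 1.
Cottontail eats Wild Oat (level 1); other prey at levels: Forbs 1, Grass 1 → level 2.
Weasel eats Cottontail → level 3.
Great Horned Owl eats Weasel (level 3); other prey at levels: Cottontail 2, Loggerhead Shrike 3, Skunk 3 → level 4.

Trophic level 4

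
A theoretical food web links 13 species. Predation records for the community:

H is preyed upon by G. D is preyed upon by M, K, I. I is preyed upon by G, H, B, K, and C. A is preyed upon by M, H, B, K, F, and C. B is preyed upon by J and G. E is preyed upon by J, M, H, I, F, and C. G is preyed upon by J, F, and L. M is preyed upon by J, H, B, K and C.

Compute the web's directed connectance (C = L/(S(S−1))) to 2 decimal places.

C = 0.20

The web has S = 13 species and L = 31 feeding links.
C = L / (S(S−1)) = 31 / 156 = 0.1987 ≈ 0.20.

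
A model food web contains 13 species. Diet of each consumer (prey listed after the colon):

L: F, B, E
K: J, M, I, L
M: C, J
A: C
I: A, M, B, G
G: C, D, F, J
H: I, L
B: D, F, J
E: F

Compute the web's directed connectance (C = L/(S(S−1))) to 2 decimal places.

C = 0.15

The web has S = 13 species and L = 24 feeding links.
C = L / (S(S−1)) = 24 / 156 = 0.1538 ≈ 0.15.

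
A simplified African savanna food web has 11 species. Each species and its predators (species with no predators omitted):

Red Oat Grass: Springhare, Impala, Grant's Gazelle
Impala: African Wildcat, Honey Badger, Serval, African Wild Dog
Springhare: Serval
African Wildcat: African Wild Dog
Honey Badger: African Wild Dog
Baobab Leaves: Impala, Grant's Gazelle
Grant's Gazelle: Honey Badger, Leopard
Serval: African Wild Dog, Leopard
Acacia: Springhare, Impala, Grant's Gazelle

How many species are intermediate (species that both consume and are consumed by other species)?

6

Intermediate species (has both prey and predators): Springhare, Impala, Grant's Gazelle, African Wildcat, Honey Badger, Serval.
Count: 6.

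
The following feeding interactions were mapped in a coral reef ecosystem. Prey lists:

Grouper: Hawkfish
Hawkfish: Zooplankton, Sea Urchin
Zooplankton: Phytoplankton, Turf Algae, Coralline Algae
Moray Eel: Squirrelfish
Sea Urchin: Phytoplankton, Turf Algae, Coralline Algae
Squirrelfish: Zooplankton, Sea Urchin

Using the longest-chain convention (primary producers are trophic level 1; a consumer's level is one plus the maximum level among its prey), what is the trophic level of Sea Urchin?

Trophic level 2

Phytoplankton is a producer → level 1.
Sea Urchin eats Phytoplankton (level 1); other prey at levels: Turf Algae 1, Coralline Algae 1 → level 2.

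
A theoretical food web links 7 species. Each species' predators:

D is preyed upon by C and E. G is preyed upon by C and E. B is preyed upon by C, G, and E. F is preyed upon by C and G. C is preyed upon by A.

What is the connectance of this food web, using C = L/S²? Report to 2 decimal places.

The web has S = 7 species and L = 10 feeding links.
C = L / S² = 10 / 49 = 0.2041 ≈ 0.20.

C = 0.20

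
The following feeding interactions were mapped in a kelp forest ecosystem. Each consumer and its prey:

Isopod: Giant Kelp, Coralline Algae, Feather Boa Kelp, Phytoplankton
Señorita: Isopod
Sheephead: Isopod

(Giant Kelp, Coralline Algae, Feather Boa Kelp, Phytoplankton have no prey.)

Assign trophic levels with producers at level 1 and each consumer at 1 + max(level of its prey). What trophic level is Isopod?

Giant Kelp is a producer → level 1.
Isopod eats Giant Kelp (level 1); other prey at levels: Coralline Algae 1, Feather Boa Kelp 1, Phytoplankton 1 → level 2.

Trophic level 2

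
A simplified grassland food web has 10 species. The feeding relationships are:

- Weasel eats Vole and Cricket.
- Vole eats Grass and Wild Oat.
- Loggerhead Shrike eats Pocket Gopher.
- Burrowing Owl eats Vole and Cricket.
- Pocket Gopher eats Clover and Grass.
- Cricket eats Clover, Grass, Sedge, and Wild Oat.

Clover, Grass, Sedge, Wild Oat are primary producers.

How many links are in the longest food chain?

2 links

One longest chain: Grass → Vole → Weasel.
It has 3 species and 2 links.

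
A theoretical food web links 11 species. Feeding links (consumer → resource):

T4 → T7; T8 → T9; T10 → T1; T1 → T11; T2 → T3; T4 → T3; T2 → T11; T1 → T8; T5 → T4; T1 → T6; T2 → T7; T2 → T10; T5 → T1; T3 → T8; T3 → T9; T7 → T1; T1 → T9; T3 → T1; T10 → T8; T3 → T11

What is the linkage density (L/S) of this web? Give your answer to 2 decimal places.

There are L = 20 links among S = 11 species.
L/S = 20/11 = 1.8182 ≈ 1.82.

L/S = 1.82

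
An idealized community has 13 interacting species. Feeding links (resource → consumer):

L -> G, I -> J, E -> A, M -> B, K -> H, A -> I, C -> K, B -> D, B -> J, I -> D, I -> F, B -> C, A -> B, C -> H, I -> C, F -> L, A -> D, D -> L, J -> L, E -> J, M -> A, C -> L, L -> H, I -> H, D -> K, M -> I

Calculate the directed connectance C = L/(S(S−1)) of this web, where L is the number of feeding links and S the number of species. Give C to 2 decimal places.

The web has S = 13 species and L = 26 feeding links.
C = L / (S(S−1)) = 26 / 156 = 0.1667 ≈ 0.17.

C = 0.17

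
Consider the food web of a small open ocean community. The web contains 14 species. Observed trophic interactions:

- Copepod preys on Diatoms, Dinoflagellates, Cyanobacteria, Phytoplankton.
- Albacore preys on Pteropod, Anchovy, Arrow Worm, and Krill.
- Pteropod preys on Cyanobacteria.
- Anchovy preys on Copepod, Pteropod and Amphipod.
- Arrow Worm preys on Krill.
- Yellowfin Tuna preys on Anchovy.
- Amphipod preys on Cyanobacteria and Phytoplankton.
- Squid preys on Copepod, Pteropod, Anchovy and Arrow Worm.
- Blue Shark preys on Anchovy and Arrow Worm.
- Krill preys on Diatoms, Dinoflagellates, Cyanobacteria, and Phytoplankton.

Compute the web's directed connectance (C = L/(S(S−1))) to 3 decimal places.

The web has S = 14 species and L = 26 feeding links.
C = L / (S(S−1)) = 26 / 182 = 0.1429 ≈ 0.143.

C = 0.143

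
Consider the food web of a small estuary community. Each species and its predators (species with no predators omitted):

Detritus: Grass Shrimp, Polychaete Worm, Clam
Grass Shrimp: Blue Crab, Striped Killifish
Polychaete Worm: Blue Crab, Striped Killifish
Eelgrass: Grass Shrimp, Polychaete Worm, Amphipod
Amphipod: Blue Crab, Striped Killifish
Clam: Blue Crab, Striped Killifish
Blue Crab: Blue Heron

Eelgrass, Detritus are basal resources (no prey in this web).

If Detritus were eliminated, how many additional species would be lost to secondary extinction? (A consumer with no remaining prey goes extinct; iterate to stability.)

1

Remove Detritus.
Round 1: Clam (all prey gone) → extinct.
No further losses. Total secondary extinctions: 1.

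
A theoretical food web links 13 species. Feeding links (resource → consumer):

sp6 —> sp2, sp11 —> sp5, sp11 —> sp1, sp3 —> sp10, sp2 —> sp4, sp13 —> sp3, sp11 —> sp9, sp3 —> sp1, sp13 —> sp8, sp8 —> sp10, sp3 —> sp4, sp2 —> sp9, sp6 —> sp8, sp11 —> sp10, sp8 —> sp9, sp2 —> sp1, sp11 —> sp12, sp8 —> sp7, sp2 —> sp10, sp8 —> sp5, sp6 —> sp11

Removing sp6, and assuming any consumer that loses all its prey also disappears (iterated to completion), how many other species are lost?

Remove sp6.
Round 1: sp2 (all prey gone), sp11 (all prey gone) → extinct.
Round 2: sp12 (all prey gone) → extinct.
No further losses. Total secondary extinctions: 3.

3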